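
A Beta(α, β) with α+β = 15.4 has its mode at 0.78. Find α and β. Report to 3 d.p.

For α,β>1 the mode is (α−1)/(α+β−2), so α = mode·(κ−2)+1 = 0.78×13.4+1 = 11.452.
And β = (1−mode)·(κ−2)+1 = 0.22×13.4+1 = 3.948.

α = 11.452, β = 3.948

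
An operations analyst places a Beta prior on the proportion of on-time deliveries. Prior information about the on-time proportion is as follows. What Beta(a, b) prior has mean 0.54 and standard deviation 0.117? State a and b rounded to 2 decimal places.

First σ² = 0.013689. Setting a = μn, b = (1−μ)n with n = a+b,
μ(1−μ)/(n+1) = 0.013689 ⇒ n+1 = 0.2484/0.013689 = 18.1460 ⇒ n = 17.1460.
Hence a = 0.54×17.1460 = 9.26, b = 0.46×17.1460 = 7.89.

a = 9.26, b = 7.89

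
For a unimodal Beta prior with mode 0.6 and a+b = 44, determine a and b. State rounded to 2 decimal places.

a = 26.20, b = 17.80

Mode = (a−1)/(κ−2) with κ = a+b, so a−1 = 0.6·42 = 25.20.
a = 26.20; b = κ − a = 17.80.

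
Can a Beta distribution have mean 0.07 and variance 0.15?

For any Beta, Var(X) < E[X]·(1−E[X]).
Here μ(1−μ) = 0.07×0.93 = 0.0651, and 0.15 ≥ 0.0651.

No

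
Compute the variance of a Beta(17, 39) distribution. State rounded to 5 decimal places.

0.00371

Var = αβ/[(α+β)²(α+β+1)] = (17×39)/(56²×57) = 663/178752 = 0.00371.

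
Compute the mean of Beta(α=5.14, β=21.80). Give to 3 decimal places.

The Beta mean is α/(α+β) = 5.14/(5.14+21.80) = 0.191.

0.191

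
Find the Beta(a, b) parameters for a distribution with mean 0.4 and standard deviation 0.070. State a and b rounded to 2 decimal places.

a = 19.19, b = 28.79

Variance = 0.070² = 0.004900. The moment-matching identity a+b = μ(1−μ)/Var − 1 gives
a+b = 0.24/0.004900 − 1 = 47.9796, so a = μ·47.9796 = 19.19 and b = (1−μ)·47.9796 = 28.79.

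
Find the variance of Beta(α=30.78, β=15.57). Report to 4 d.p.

0.0047

μ = 30.78/46.35 = 0.664078; Var = μ(1−μ)/(α+β+1) = 0.2230785/47.35 = 0.0047.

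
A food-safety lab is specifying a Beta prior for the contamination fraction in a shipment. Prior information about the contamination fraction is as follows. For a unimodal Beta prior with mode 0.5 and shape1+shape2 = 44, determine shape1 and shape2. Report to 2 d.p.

For shape1,shape2>1 the mode is (shape1−1)/(shape1+shape2−2), so shape1 = mode·(κ−2)+1 = 0.5×42+1 = 22.00.
And shape2 = (1−mode)·(κ−2)+1 = 0.5×42+1 = 22.00.

shape1 = 22.00, shape2 = 22.00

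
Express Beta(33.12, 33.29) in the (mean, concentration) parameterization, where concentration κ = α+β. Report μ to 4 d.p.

κ = α+β = 33.12+33.29 = 66.41; μ = α/κ = 33.12/66.41 = 0.4987.

μ = 0.4987, κ = 66.41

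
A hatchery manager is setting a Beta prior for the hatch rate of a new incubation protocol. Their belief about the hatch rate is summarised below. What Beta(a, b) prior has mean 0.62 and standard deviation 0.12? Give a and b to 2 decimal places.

Variance = 0.12² = 0.0144. The moment-matching identity a+b = μ(1−μ)/Var − 1 gives
a+b = 0.2356/0.0144 − 1 = 15.3611, so a = μ·15.3611 = 9.52 and b = (1−μ)·15.3611 = 5.84.

a = 9.52, b = 5.84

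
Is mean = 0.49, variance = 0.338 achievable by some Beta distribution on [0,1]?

For any Beta, Var(X) < E[X]·(1−E[X]).
Here μ(1−μ) = 0.49×0.51 = 0.2499, and 0.338 ≥ 0.2499.

No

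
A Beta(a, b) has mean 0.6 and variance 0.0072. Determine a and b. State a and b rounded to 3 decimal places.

By moment matching, a+b = μ(1−μ)/σ² − 1 = (0.6·0.4)/0.0072 − 1 = 33.3333 − 1 = 32.3333.
Since a/(a+b) = μ, a = 0.6·32.3333 = 19.400 and b = 0.4·32.3333 = 12.933.

a = 19.400, b = 12.933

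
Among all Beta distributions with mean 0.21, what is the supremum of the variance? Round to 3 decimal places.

0.166

Var = μ(1−μ)/(α+β+1), which approaches μ(1−μ) as α+β → 0.
So the supremum is μ(1−μ) = 0.21×0.79 = 0.166.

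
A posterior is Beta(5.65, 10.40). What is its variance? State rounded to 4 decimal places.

μ = 5.65/16.05 = 0.352025; Var = μ(1−μ)/(α+β+1) = 0.2281034/17.05 = 0.0134.

0.0134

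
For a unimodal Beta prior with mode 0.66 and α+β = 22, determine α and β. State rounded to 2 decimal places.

α = 14.20, β = 7.80

For α,β>1 the mode is (α−1)/(α+β−2), so α = mode·(κ−2)+1 = 0.66×20+1 = 14.20.
And β = (1−mode)·(κ−2)+1 = 0.34×20+1 = 7.80.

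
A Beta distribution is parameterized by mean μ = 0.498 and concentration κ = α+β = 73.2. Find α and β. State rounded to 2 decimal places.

α = μκ = 0.498×73.2 = 36.45 and β = (1−μ)κ = 0.502×73.2 = 36.75.

α = 36.45, β = 36.75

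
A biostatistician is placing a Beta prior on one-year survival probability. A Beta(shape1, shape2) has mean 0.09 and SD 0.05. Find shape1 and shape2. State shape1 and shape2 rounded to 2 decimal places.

shape1 = 2.86, shape2 = 28.90

First σ² = 0.0025. Setting shape1 = μn, shape2 = (1−μ)n with n = shape1+shape2,
μ(1−μ)/(n+1) = 0.0025 ⇒ n+1 = 0.0819/0.0025 = 32.7600 ⇒ n = 31.7600.
Hence shape1 = 0.09×31.7600 = 2.86, shape2 = 0.91×31.7600 = 28.90.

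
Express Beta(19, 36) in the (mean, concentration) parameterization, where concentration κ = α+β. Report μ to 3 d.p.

μ = 0.345, κ = 55

κ = α+β = 19+36 = 55; μ = α/κ = 19/55 = 0.345.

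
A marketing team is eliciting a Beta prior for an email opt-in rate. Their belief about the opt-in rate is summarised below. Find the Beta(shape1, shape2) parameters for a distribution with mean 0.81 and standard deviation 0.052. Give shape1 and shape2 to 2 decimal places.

shape1 = 45.29, shape2 = 10.62

First σ² = 0.002704. Setting shape1 = μn, shape2 = (1−μ)n with n = shape1+shape2,
μ(1−μ)/(n+1) = 0.002704 ⇒ n+1 = 0.1539/0.002704 = 56.9157 ⇒ n = 55.9157.
Hence shape1 = 0.81×55.9157 = 45.29, shape2 = 0.19×55.9157 = 10.62.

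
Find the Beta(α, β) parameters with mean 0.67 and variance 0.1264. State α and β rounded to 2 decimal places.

Let s = α+β. The Beta variance is μ(1−μ)/(s+1).
So s+1 = μ(1−μ)/σ² = (0.67×0.33)/0.1264 = 0.2211/0.1264 = 1.7492, giving s = 0.7492.
Then α = μs = 0.67×0.7492 = 0.50 and β = (1−μ)s = 0.33×0.7492 = 0.25.

α = 0.50, β = 0.25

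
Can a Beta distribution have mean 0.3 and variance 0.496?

For any Beta, Var(X) < E[X]·(1−E[X]).
Here μ(1−μ) = 0.3×0.7 = 0.21, and 0.496 ≥ 0.21.

No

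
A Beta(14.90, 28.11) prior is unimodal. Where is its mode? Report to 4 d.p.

0.3389

The density x^(α−1)(1−x)^(β−1) is maximised at (α−1)/(α+β−2) = 13.90/41.01 = 0.3389.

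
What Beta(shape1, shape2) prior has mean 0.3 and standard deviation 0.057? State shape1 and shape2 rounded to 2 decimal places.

σ² = 0.057² = 0.003249.
With s = shape1+shape2, Var = μ(1−μ)/(s+1), so s+1 = (0.3×0.7)/0.003249 = 64.6353 and s = 63.6353.
shape1 = μs = 19.09, shape2 = (1−μ)s = 44.54.

shape1 = 19.09, shape2 = 44.54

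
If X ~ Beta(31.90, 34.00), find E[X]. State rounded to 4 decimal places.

0.4841

The Beta mean is α/(α+β) = 31.90/(31.90+34.00) = 0.4841.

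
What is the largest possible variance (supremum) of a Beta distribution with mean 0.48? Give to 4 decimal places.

For fixed mean μ the Beta variance is μ(1−μ)/(α+β+1), increasing as α+β decreases.
Its least upper bound (not attained) is μ(1−μ) = 0.48·0.52 = 0.2496.

0.2496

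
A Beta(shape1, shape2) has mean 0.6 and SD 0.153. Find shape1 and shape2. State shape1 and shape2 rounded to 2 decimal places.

First σ² = 0.023409. Setting shape1 = μn, shape2 = (1−μ)n with n = shape1+shape2,
μ(1−μ)/(n+1) = 0.023409 ⇒ n+1 = 0.24/0.023409 = 10.2525 ⇒ n = 9.2525.
Hence shape1 = 0.6×9.2525 = 5.55, shape2 = 0.4×9.2525 = 3.70.

shape1 = 5.55, shape2 = 3.70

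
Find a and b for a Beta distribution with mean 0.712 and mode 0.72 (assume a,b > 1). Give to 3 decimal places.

a = 39.160, b = 15.840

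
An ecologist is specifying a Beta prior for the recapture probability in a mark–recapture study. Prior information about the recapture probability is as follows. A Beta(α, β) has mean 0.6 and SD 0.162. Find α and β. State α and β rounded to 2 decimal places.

α = 4.89, β = 3.26

First σ² = 0.026244. Setting α = μn, β = (1−μ)n with n = α+β,
μ(1−μ)/(n+1) = 0.026244 ⇒ n+1 = 0.24/0.026244 = 9.1449 ⇒ n = 8.1449.
Hence α = 0.6×8.1449 = 4.89, β = 0.4×8.1449 = 3.26.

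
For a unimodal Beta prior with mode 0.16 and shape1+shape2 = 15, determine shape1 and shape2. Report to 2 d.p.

shape1 = 3.08, shape2 = 11.92

For shape1,shape2>1 the mode is (shape1−1)/(shape1+shape2−2), so shape1 = mode·(κ−2)+1 = 0.16×13+1 = 3.08.
And shape2 = (1−mode)·(κ−2)+1 = 0.84×13+1 = 11.92.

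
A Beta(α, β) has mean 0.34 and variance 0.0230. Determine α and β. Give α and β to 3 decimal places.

α = 2.977, β = 5.779

By moment matching, α+β = μ(1−μ)/σ² − 1 = (0.34·0.66)/0.0230 − 1 = 9.7565 − 1 = 8.7565.
Since α/(α+β) = μ, α = 0.34·8.7565 = 2.977 and β = 0.66·8.7565 = 5.779.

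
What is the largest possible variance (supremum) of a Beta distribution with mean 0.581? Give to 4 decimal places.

Var = μ(1−μ)/(α+β+1), which approaches μ(1−μ) as α+β → 0.
So the supremum is μ(1−μ) = 0.581×0.419 = 0.2434.

0.2434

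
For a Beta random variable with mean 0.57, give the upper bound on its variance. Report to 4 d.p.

0.2451

For fixed mean μ the Beta variance is μ(1−μ)/(α+β+1), increasing as α+β decreases.
Its least upper bound (not attained) is μ(1−μ) = 0.57·0.43 = 0.2451.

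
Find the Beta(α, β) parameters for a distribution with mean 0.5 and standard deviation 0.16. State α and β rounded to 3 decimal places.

α = 4.383, β = 4.383

First σ² = 0.0256. Setting α = μn, β = (1−μ)n with n = α+β,
μ(1−μ)/(n+1) = 0.0256 ⇒ n+1 = 0.25/0.0256 = 9.7656 ⇒ n = 8.7656.
Hence α = 0.5×8.7656 = 4.383, β = 0.5×8.7656 = 4.383.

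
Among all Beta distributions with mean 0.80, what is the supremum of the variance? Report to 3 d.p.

Var = μ(1−μ)/(α+β+1), which approaches μ(1−μ) as α+β → 0.
So the supremum is μ(1−μ) = 0.80×0.20 = 0.160.

0.160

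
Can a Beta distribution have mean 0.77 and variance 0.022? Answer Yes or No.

A Beta with mean μ has variance μ(1−μ)/(α+β+1) < μ(1−μ).
Here μ(1−μ) = 0.77×0.23 = 0.1771, and 0.022 < 0.1771.

Yes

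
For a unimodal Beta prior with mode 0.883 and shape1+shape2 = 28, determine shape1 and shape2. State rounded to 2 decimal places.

Since the density peak of Beta(shape1,shape2) is at (shape1−1)/(shape1+shape2−2),
shape1 = 1 + 0.883(28−2) = 23.96 and shape2 = 28 − 23.96 = 4.04.

shape1 = 23.96, shape2 = 4.04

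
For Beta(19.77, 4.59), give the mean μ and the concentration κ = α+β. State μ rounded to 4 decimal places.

κ = α+β = 19.77+4.59 = 24.36; μ = α/κ = 19.77/24.36 = 0.8116.

μ = 0.8116, κ = 24.36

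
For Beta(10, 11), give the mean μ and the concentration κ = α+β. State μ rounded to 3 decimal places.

μ = 0.476, κ = 21

κ = α+β = 10+11 = 21; μ = α/κ = 10/21 = 0.476.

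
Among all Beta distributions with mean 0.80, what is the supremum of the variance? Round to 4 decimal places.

For fixed mean μ the Beta variance is μ(1−μ)/(α+β+1), increasing as α+β decreases.
Its least upper bound (not attained) is μ(1−μ) = 0.80·0.20 = 0.1600.

0.1600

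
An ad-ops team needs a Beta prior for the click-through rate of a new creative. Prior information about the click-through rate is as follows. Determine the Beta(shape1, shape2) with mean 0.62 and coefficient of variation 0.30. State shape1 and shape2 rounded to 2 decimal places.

σ = CV·μ = 0.30×0.62 = 0.18600, so σ² = 0.034596.
s+1 = μ(1−μ)/σ² = 0.2356/0.034596 = 6.8100, so s = shape1+shape2 = 5.8100.
shape1 = μs = 3.60, shape2 = (1−μ)s = 2.21.

shape1 = 3.60, shape2 = 2.21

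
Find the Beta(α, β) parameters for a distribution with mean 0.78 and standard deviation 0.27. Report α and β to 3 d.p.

Variance = 0.27² = 0.0729. The moment-matching identity α+β = μ(1−μ)/Var − 1 gives
α+β = 0.1716/0.0729 − 1 = 1.3539, so α = μ·1.3539 = 1.056 and β = (1−μ)·1.3539 = 0.298.

α = 1.056, β = 0.298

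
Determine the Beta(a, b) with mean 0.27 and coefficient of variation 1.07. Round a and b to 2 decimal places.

Var = (CV·μ)² = (1.07×0.27)² = 0.083463.
a+b = μ(1−μ)/Var − 1 = 0.1971/0.083463 − 1 = 1.3615.
Thus a = 0.27·1.3615 = 0.37 and b = 0.73·1.3615 = 0.99.

a = 0.37, b = 0.99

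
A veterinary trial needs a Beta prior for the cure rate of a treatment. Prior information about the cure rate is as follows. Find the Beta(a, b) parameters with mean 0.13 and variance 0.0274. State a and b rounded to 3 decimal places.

Let s = a+b. The Beta variance is μ(1−μ)/(s+1).
So s+1 = μ(1−μ)/σ² = (0.13×0.87)/0.0274 = 0.1131/0.0274 = 4.1277, giving s = 3.1277.
Then a = μs = 0.13×3.1277 = 0.407 and b = (1−μ)s = 0.87×3.1277 = 2.721.

a = 0.407, b = 2.721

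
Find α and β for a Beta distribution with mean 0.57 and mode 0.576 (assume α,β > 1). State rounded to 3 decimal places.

With s = α+β: μ = α/s and mode = (α−1)/(s−2). Eliminating α = μs,
μs − 1 = m(s−2) ⇒ s(μ−m) = 1−2m ⇒ s = -0.152/-0.006 = 25.3333.
So α = μs = 14.440, β = (1−μ)s = 10.893.

α = 14.440, β = 10.893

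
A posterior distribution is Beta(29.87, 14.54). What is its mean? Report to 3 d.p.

0.673

The Beta mean is α/(α+β) = 29.87/(29.87+14.54) = 0.673.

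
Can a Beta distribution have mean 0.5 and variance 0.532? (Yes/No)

No

The Beta variance bound is σ² < μ(1−μ).
Here μ(1−μ) = 0.5×0.5 = 0.25, and 0.532 ≥ 0.25.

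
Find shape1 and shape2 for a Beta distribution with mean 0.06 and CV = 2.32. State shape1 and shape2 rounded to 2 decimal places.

Var = (CV·μ)² = (2.32×0.06)² = 0.019377.
shape1+shape2 = μ(1−μ)/Var − 1 = 0.0564/0.019377 − 1 = 1.9107.
Thus shape1 = 0.06·1.9107 = 0.11 and shape2 = 0.94·1.9107 = 1.80.

shape1 = 0.11, shape2 = 1.80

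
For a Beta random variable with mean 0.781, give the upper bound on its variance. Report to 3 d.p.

For fixed mean μ the Beta variance is μ(1−μ)/(α+β+1), increasing as α+β decreases.
Its least upper bound (not attained) is μ(1−μ) = 0.781·0.219 = 0.171.

0.171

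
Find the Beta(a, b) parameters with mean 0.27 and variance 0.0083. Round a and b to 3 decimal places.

Let s = a+b. The Beta variance is μ(1−μ)/(s+1).
So s+1 = μ(1−μ)/σ² = (0.27×0.73)/0.0083 = 0.1971/0.0083 = 23.7470, giving s = 22.7470.
Then a = μs = 0.27×22.7470 = 6.142 and b = (1−μ)s = 0.73×22.7470 = 16.605.

a = 6.142, b = 16.605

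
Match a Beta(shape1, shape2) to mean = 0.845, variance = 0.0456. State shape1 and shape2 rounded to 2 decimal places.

Write ν = shape1+shape2; then shape1 = μν and Var = μ(1−μ)/(ν+1).
ν = μ(1−μ)/Var − 1 = 0.130975/0.0456 − 1 = 1.8723.
shape1 = 0.845·1.8723 = 1.58, shape2 = 0.155·1.8723 = 0.29.

shape1 = 1.58, shape2 = 0.29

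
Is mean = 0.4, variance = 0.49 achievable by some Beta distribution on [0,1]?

The Beta variance bound is σ² < μ(1−μ).
Here μ(1−μ) = 0.4×0.6 = 0.24, and 0.49 ≥ 0.24.

No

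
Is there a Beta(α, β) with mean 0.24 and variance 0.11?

Yes

For any Beta, Var(X) < E[X]·(1−E[X]).
Here μ(1−μ) = 0.24×0.76 = 0.1824, and 0.11 < 0.1824.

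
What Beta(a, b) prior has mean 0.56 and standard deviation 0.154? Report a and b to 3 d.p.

a = 5.258, b = 4.131

σ² = 0.154² = 0.023716.
With s = a+b, Var = μ(1−μ)/(s+1), so s+1 = (0.56×0.44)/0.023716 = 10.3896 and s = 9.3896.
a = μs = 5.258, b = (1−μ)s = 4.131.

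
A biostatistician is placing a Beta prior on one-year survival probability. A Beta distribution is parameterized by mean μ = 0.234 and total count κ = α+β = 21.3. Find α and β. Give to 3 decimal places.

α = μκ = 0.234×21.3 = 4.984 and β = (1−μ)κ = 0.766×21.3 = 16.316.

α = 4.984, β = 16.316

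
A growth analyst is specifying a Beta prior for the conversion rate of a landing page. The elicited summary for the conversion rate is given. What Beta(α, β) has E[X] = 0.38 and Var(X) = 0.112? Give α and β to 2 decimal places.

By moment matching, α+β = μ(1−μ)/σ² − 1 = (0.38·0.62)/0.112 − 1 = 2.1036 − 1 = 1.1036.
Since α/(α+β) = μ, α = 0.38·1.1036 = 0.42 and β = 0.62·1.1036 = 0.68.

α = 0.42, β = 0.68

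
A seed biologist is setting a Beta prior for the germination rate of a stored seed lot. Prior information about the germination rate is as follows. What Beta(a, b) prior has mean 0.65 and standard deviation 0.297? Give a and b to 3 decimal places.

a = 1.026, b = 0.553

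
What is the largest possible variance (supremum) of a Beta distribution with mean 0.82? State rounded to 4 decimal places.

0.1476

Var = μ(1−μ)/(α+β+1), which approaches μ(1−μ) as α+β → 0.
So the supremum is μ(1−μ) = 0.82×0.18 = 0.1476.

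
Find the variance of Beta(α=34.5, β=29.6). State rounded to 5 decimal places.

α+β = 64.1 and αβ = 1021.20, so Var = αβ/[(α+β)²(α+β+1)] = 1021.20/267483.531 = 0.00382.

0.00382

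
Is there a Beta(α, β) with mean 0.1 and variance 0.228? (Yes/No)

A Beta with mean μ has variance μ(1−μ)/(α+β+1) < μ(1−μ).
Here μ(1−μ) = 0.1×0.9 = 0.09, and 0.228 ≥ 0.09.

No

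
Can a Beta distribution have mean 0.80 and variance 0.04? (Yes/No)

Yes

A Beta with mean μ has variance μ(1−μ)/(α+β+1) < μ(1−μ).
Here μ(1−μ) = 0.80×0.20 = 0.1600, and 0.04 < 0.1600.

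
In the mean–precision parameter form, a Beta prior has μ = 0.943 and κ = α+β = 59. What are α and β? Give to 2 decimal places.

α = 55.64, β = 3.36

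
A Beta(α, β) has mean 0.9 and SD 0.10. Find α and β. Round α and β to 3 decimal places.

Variance = 0.10² = 0.0100. The moment-matching identity α+β = μ(1−μ)/Var − 1 gives
α+β = 0.09/0.0100 − 1 = 8.0000, so α = μ·8.0000 = 7.200 and β = (1−μ)·8.0000 = 0.800.

α = 7.200, β = 0.800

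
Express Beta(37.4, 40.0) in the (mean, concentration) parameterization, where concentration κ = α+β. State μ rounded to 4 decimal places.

μ = 0.4832, κ = 77.4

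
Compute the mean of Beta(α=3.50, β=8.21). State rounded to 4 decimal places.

0.2989

E[X] = α/(α+β) = 3.50/11.71 = 0.2989.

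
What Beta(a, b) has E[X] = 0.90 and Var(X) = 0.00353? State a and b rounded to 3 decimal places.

a = 22.046, b = 2.450

Let s = a+b. The Beta variance is μ(1−μ)/(s+1).
So s+1 = μ(1−μ)/σ² = (0.90×0.10)/0.00353 = 0.0900/0.00353 = 25.4958, giving s = 24.4958.
Then a = μs = 0.90×24.4958 = 22.046 and b = (1−μ)s = 0.10×24.4958 = 2.450.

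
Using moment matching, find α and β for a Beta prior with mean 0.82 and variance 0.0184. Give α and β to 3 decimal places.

By moment matching, α+β = μ(1−μ)/σ² − 1 = (0.82·0.18)/0.0184 − 1 = 8.0217 − 1 = 7.0217.
Since α/(α+β) = μ, α = 0.82·7.0217 = 5.758 and β = 0.18·7.0217 = 1.264.

α = 5.758, β = 1.264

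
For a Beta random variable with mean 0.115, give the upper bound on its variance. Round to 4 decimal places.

For fixed mean μ the Beta variance is μ(1−μ)/(α+β+1), increasing as α+β decreases.
Its least upper bound (not attained) is μ(1−μ) = 0.115·0.885 = 0.1018.

0.1018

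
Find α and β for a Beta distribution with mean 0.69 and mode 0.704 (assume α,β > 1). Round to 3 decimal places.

α = 20.109, β = 9.034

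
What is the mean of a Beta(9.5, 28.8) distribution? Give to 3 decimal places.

0.248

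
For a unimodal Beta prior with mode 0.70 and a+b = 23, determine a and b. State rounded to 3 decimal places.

Since the density peak of Beta(a,b) is at (a−1)/(a+b−2),
a = 1 + 0.70(23−2) = 15.700 and b = 23 − 15.700 = 7.300.

a = 15.700, b = 7.300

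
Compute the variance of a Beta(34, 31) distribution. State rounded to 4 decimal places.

0.0038

α+β = 65 and αβ = 1054, so Var = αβ/[(α+β)²(α+β+1)] = 1054/278850 = 0.0038.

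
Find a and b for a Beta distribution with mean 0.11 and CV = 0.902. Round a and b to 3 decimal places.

Var = (CV·μ)² = (0.902×0.11)² = 0.009845.
a+b = μ(1−μ)/Var − 1 = 0.0979/0.009845 − 1 = 8.9445.
Thus a = 0.11·8.9445 = 0.984 and b = 0.89·8.9445 = 7.961.

a = 0.984, b = 7.961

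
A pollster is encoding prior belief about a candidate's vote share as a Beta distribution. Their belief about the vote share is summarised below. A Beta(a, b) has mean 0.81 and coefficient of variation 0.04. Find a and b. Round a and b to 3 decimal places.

a = 117.940, b = 27.665

Var = (CV·μ)² = (0.04×0.81)² = 0.001050.
a+b = μ(1−μ)/Var − 1 = 0.1539/0.001050 − 1 = 145.6049.
Thus a = 0.81·145.6049 = 117.940 and b = 0.19·145.6049 = 27.665.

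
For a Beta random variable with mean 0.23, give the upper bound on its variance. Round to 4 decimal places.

0.1771

For fixed mean μ the Beta variance is μ(1−μ)/(α+β+1), increasing as α+β decreases.
Its least upper bound (not attained) is μ(1−μ) = 0.23·0.77 = 0.1771.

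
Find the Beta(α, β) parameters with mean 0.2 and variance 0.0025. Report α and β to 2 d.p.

By moment matching, α+β = μ(1−μ)/σ² − 1 = (0.2·0.8)/0.0025 − 1 = 64.0000 − 1 = 63.0000.
Since α/(α+β) = μ, α = 0.2·63.0000 = 12.60 and β = 0.8·63.0000 = 50.40.

α = 12.60, β = 50.40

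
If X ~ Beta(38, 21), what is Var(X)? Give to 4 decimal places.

0.0038

α+β = 59 and αβ = 798, so Var = αβ/[(α+β)²(α+β+1)] = 798/208860 = 0.0038.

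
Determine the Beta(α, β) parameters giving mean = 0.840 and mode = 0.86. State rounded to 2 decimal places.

α = 30.24, β = 5.76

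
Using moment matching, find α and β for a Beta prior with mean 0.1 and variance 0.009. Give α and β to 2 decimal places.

α = 0.90, β = 8.10

Let s = α+β. The Beta variance is μ(1−μ)/(s+1).
So s+1 = μ(1−μ)/σ² = (0.1×0.9)/0.009 = 0.09/0.009 = 10.0000, giving s = 9.0000.
Then α = μs = 0.1×9.0000 = 0.90 and β = (1−μ)s = 0.9×9.0000 = 8.10.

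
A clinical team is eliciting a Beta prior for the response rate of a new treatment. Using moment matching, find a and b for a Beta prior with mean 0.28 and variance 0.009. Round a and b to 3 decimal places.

Let s = a+b. The Beta variance is μ(1−μ)/(s+1).
So s+1 = μ(1−μ)/σ² = (0.28×0.72)/0.009 = 0.2016/0.009 = 22.4000, giving s = 21.4000.
Then a = μs = 0.28×21.4000 = 5.992 and b = (1−μ)s = 0.72×21.4000 = 15.408.

a = 5.992, b = 15.408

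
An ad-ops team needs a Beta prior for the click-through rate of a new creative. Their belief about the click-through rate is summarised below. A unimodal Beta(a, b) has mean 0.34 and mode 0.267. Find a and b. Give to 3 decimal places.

a = 2.170, b = 4.213

Let s = a+b. Mean gives a = μs = 0.34s; mode gives (a−1)/(s−2) = 0.267.
Substituting: 0.34s − 1 = 0.267(s−2) = 0.267s − 0.534, so 0.073s = 0.466 and s = 6.3836.
Then a = 0.34×6.3836 = 2.170 and b = s−a = 4.213.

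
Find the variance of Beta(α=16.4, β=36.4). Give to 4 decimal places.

α+β = 52.8 and αβ = 596.96, so Var = αβ/[(α+β)²(α+β+1)] = 596.96/149985.792 = 0.0040.

0.0040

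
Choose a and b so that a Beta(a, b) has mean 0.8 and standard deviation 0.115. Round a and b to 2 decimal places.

a = 8.88, b = 2.22

First σ² = 0.013225. Setting a = μn, b = (1−μ)n with n = a+b,
μ(1−μ)/(n+1) = 0.013225 ⇒ n+1 = 0.16/0.013225 = 12.0983 ⇒ n = 11.0983.
Hence a = 0.8×11.0983 = 8.88, b = 0.2×11.0983 = 2.22.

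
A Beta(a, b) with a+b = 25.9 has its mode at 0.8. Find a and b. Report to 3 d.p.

Mode = (a−1)/(κ−2) with κ = a+b, so a−1 = 0.8·23.9 = 19.120.
a = 20.120; b = κ − a = 5.780.

a = 20.120, b = 5.780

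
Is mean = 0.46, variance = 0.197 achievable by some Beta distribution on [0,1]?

For any Beta, Var(X) < E[X]·(1−E[X]).
Here μ(1−μ) = 0.46×0.54 = 0.2484, and 0.197 < 0.2484.

Yes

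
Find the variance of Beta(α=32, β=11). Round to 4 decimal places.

0.0043

α+β = 43 and αβ = 352, so Var = αβ/[(α+β)²(α+β+1)] = 352/81356 = 0.0043.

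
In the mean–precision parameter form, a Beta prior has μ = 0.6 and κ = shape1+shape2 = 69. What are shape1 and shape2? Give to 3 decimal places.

shape1 = 41.400, shape2 = 27.600

Split κ in proportion μ : (1−μ): shape1 = 0.6·69 = 41.400, shape2 = 69 − 41.400 = 27.600.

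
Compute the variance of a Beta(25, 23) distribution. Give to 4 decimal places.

Var = αβ/[(α+β)²(α+β+1)] = (25×23)/(48²×49) = 575/112896 = 0.0051.

0.0051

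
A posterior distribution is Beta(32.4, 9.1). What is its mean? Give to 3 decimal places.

The Beta mean is α/(α+β) = 32.4/(32.4+9.1) = 0.781.

0.781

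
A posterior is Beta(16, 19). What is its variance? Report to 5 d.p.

0.00689

μ = 16/35 = 0.457143; Var = μ(1−μ)/(α+β+1) = 0.2481633/36 = 0.00689.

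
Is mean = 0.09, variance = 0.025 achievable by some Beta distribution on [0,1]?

The Beta variance bound is σ² < μ(1−μ).
Here μ(1−μ) = 0.09×0.91 = 0.0819, and 0.025 < 0.0819.

Yes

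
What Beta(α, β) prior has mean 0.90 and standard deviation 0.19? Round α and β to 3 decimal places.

Variance = 0.19² = 0.0361. The moment-matching identity α+β = μ(1−μ)/Var − 1 gives
α+β = 0.0900/0.0361 − 1 = 1.4931, so α = μ·1.4931 = 1.344 and β = (1−μ)·1.4931 = 0.149.

α = 1.344, β = 0.149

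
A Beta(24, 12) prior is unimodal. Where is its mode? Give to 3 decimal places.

With α,β > 1, mode = (α−1)/(α+β−2) = 23/34 = 0.676.

0.676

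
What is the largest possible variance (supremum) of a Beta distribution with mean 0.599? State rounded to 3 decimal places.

Var = μ(1−μ)/(α+β+1), which approaches μ(1−μ) as α+β → 0.
So the supremum is μ(1−μ) = 0.599×0.401 = 0.240.

0.240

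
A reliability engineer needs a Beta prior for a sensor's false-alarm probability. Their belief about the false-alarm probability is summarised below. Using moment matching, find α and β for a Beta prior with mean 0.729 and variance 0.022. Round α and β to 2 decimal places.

α = 5.82, β = 2.16

By moment matching, α+β = μ(1−μ)/σ² − 1 = (0.729·0.271)/0.022 − 1 = 8.9800 − 1 = 7.9800.
Since α/(α+β) = μ, α = 0.729·7.9800 = 5.82 and β = 0.271·7.9800 = 2.16.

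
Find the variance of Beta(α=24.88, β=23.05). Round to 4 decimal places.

Var = αβ/[(α+β)²(α+β+1)] = (24.88×23.05)/(47.93²×48.93) = 573.4840/112406.150157 = 0.0051.

0.0051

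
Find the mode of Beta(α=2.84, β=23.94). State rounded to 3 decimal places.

0.074

The density x^(α−1)(1−x)^(β−1) is maximised at (α−1)/(α+β−2) = 1.84/24.78 = 0.074.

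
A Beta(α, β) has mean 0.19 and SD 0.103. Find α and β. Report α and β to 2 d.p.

Variance = 0.103² = 0.010609. The moment-matching identity α+β = μ(1−μ)/Var − 1 gives
α+β = 0.1539/0.010609 − 1 = 13.5066, so α = μ·13.5066 = 2.57 and β = (1−μ)·13.5066 = 10.94.

α = 2.57, β = 10.94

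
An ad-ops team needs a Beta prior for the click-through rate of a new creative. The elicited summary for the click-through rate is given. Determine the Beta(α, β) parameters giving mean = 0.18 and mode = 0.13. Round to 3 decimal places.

With s = α+β: μ = α/s and mode = (α−1)/(s−2). Eliminating α = μs,
μs − 1 = m(s−2) ⇒ s(μ−m) = 1−2m ⇒ s = 0.74/0.05 = 14.8000.
So α = μs = 2.664, β = (1−μ)s = 12.136.

α = 2.664, β = 12.136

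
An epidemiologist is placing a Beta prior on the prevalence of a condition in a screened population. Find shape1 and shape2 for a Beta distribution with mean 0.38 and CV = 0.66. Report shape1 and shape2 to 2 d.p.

shape1 = 1.04, shape2 = 1.70

σ = CV·μ = 0.66×0.38 = 0.25080, so σ² = 0.062901.
s+1 = μ(1−μ)/σ² = 0.2356/0.062901 = 3.7456, so s = shape1+shape2 = 2.7456.
shape1 = μs = 1.04, shape2 = (1−μ)s = 1.70.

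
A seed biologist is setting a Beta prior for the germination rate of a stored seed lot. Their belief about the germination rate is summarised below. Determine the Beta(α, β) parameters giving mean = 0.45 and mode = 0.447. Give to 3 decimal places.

With s = α+β: μ = α/s and mode = (α−1)/(s−2). Eliminating α = μs,
μs − 1 = m(s−2) ⇒ s(μ−m) = 1−2m ⇒ s = 0.106/0.003 = 35.3333.
So α = μs = 15.900, β = (1−μ)s = 19.433.

α = 15.900, β = 19.433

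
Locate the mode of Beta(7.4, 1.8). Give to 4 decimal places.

0.8889

With α,β > 1, mode = (α−1)/(α+β−2) = 6.4/7.2 = 0.8889.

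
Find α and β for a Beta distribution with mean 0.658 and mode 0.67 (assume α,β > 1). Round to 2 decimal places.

α = 18.64, β = 9.69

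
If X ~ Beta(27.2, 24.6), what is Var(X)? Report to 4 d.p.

α+β = 51.8 and αβ = 669.12, so Var = αβ/[(α+β)²(α+β+1)] = 669.12/141675.072 = 0.0047.

0.0047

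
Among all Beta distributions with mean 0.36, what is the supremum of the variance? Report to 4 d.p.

For fixed mean μ the Beta variance is μ(1−μ)/(α+β+1), increasing as α+β decreases.
Its least upper bound (not attained) is μ(1−μ) = 0.36·0.64 = 0.2304.

0.2304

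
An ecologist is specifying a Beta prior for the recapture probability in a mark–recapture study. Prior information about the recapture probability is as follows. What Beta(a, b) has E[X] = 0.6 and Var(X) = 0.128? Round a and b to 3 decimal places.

a = 0.525, b = 0.350

By moment matching, a+b = μ(1−μ)/σ² − 1 = (0.6·0.4)/0.128 − 1 = 1.8750 − 1 = 0.8750.
Since a/(a+b) = μ, a = 0.6·0.8750 = 0.525 and b = 0.4·0.8750 = 0.350.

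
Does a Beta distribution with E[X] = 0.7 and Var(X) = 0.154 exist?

Yes

For any Beta, Var(X) < E[X]·(1−E[X]).
Here μ(1−μ) = 0.7×0.3 = 0.21, and 0.154 < 0.21.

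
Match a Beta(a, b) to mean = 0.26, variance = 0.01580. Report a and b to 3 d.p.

a = 2.906, b = 8.271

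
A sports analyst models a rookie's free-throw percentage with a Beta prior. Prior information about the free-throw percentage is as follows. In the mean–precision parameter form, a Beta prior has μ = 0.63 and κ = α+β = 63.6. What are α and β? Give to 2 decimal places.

α = 40.07, β = 23.53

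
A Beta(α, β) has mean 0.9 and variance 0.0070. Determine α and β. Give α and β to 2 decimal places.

Write ν = α+β; then α = μν and Var = μ(1−μ)/(ν+1).
ν = μ(1−μ)/Var − 1 = 0.09/0.0070 − 1 = 11.8571.
α = 0.9·11.8571 = 10.67, β = 0.1·11.8571 = 1.19.

α = 10.67, β = 1.19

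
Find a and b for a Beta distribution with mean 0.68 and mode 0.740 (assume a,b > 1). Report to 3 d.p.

With s = a+b: μ = a/s and mode = (a−1)/(s−2). Eliminating a = μs,
μs − 1 = m(s−2) ⇒ s(μ−m) = 1−2m ⇒ s = -0.480/-0.060 = 8.0000.
So a = μs = 5.440, b = (1−μ)s = 2.560.

a = 5.440, b = 2.560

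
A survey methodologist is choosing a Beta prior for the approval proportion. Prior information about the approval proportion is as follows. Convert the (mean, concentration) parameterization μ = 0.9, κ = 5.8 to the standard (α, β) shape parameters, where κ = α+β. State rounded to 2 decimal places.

Split κ in proportion μ : (1−μ): α = 0.9·5.8 = 5.22, β = 5.8 − 5.22 = 0.58.

α = 5.22, β = 0.58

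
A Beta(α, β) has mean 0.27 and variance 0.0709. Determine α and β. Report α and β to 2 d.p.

α = 0.48, β = 1.30

Let s = α+β. The Beta variance is μ(1−μ)/(s+1).
So s+1 = μ(1−μ)/σ² = (0.27×0.73)/0.0709 = 0.1971/0.0709 = 2.7800, giving s = 1.7800.
Then α = μs = 0.27×1.7800 = 0.48 and β = (1−μ)s = 0.73×1.7800 = 1.30.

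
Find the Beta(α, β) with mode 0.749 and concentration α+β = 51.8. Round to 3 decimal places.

α = 38.300, β = 13.500

For α,β>1 the mode is (α−1)/(α+β−2), so α = mode·(κ−2)+1 = 0.749×49.8+1 = 38.300.
And β = (1−mode)·(κ−2)+1 = 0.251×49.8+1 = 13.500.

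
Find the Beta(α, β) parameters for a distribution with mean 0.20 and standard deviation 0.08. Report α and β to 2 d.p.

First σ² = 0.0064. Setting α = μn, β = (1−μ)n with n = α+β,
μ(1−μ)/(n+1) = 0.0064 ⇒ n+1 = 0.1600/0.0064 = 25.0000 ⇒ n = 24.0000.
Hence α = 0.20×24.0000 = 4.80, β = 0.80×24.0000 = 19.20.

α = 4.80, β = 19.20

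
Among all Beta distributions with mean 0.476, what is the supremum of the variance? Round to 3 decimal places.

For fixed mean μ the Beta variance is μ(1−μ)/(α+β+1), increasing as α+β decreases.
Its least upper bound (not attained) is μ(1−μ) = 0.476·0.524 = 0.249.

0.249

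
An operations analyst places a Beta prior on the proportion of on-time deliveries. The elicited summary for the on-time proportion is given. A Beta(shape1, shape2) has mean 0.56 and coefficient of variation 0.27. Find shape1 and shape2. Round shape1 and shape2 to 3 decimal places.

σ = CV·μ = 0.27×0.56 = 0.15120, so σ² = 0.022861.
s+1 = μ(1−μ)/σ² = 0.2464/0.022861 = 10.7780, so s = shape1+shape2 = 9.7780.
shape1 = μs = 5.476, shape2 = (1−μ)s = 4.302.

shape1 = 5.476, shape2 = 4.302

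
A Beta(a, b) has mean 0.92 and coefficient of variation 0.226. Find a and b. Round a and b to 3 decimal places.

Var = (CV·μ)² = (0.226×0.92)² = 0.043231.
a+b = μ(1−μ)/Var − 1 = 0.0736/0.043231 − 1 = 0.7025.
Thus a = 0.92·0.7025 = 0.646 and b = 0.08·0.7025 = 0.056.

a = 0.646, b = 0.056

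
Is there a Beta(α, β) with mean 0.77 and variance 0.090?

The Beta variance bound is σ² < μ(1−μ).
Here μ(1−μ) = 0.77×0.23 = 0.1771, and 0.090 < 0.1771.

Yes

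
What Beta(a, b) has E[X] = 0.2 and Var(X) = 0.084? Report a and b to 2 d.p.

a = 0.18, b = 0.72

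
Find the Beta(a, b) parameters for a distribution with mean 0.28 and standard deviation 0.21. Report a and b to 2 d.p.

a = 1.00, b = 2.57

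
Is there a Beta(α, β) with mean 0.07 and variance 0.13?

The Beta variance bound is σ² < μ(1−μ).
Here μ(1−μ) = 0.07×0.93 = 0.0651, and 0.13 ≥ 0.0651.

No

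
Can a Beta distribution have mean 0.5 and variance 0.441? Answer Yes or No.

For any Beta, Var(X) < E[X]·(1−E[X]).
Here μ(1−μ) = 0.5×0.5 = 0.25, and 0.441 ≥ 0.25.

No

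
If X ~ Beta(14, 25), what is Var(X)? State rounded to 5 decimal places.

Var = αβ/[(α+β)²(α+β+1)] = (14×25)/(39²×40) = 350/60840 = 0.00575.

0.00575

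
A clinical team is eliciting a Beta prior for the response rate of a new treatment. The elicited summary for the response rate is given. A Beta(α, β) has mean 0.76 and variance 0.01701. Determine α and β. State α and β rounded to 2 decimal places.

Write ν = α+β; then α = μν and Var = μ(1−μ)/(ν+1).
ν = μ(1−μ)/Var − 1 = 0.1824/0.01701 − 1 = 9.7231.
α = 0.76·9.7231 = 7.39, β = 0.24·9.7231 = 2.33.

α = 7.39, β = 2.33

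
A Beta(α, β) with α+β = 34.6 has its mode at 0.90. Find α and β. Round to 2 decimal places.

α = 30.34, β = 4.26

Since the density peak of Beta(α,β) is at (α−1)/(α+β−2),
α = 1 + 0.90(34.6−2) = 30.34 and β = 34.6 − 30.34 = 4.26.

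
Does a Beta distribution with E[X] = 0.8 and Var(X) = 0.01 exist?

A Beta with mean μ has variance μ(1−μ)/(α+β+1) < μ(1−μ).
Here μ(1−μ) = 0.8×0.2 = 0.16, and 0.01 < 0.16.

Yes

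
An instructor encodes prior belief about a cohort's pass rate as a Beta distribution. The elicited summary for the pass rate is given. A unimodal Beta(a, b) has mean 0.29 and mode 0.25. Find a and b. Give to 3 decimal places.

a = 3.625, b = 8.875

Let s = a+b. Mean gives a = μs = 0.29s; mode gives (a−1)/(s−2) = 0.25.
Substituting: 0.29s − 1 = 0.25(s−2) = 0.25s − 0.50, so 0.04s = 0.50 and s = 12.5000.
Then a = 0.29×12.5000 = 3.625 and b = s−a = 8.875.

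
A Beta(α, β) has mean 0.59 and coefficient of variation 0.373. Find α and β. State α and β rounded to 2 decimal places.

Var = (CV·μ)² = (0.373×0.59)² = 0.048431.
α+β = μ(1−μ)/Var − 1 = 0.2419/0.048431 − 1 = 3.9948.
Thus α = 0.59·3.9948 = 2.36 and β = 0.41·3.9948 = 1.64.

α = 2.36, β = 1.64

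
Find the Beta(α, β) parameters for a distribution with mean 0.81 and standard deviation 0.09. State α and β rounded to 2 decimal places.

α = 14.58, β = 3.42

σ² = 0.09² = 0.0081.
With s = α+β, Var = μ(1−μ)/(s+1), so s+1 = (0.81×0.19)/0.0081 = 19.0000 and s = 18.0000.
α = μs = 14.58, β = (1−μ)s = 3.42.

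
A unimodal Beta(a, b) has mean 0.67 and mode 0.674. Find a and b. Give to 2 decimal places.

a = 58.29, b = 28.71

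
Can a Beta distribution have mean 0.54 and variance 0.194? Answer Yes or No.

For any Beta, Var(X) < E[X]·(1−E[X]).
Here μ(1−μ) = 0.54×0.46 = 0.2484, and 0.194 < 0.2484.

Yes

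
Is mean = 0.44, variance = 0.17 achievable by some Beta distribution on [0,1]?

Yes

A Beta with mean μ has variance μ(1−μ)/(α+β+1) < μ(1−μ).
Here μ(1−μ) = 0.44×0.56 = 0.2464, and 0.17 < 0.2464.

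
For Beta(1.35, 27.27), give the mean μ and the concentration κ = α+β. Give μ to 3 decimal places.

μ = 0.047, κ = 28.62

κ = α+β = 1.35+27.27 = 28.62; μ = α/κ = 1.35/28.62 = 0.047.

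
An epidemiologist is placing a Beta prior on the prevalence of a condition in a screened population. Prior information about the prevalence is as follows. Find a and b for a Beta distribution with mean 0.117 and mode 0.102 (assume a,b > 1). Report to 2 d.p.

Let s = a+b. Mean gives a = μs = 0.117s; mode gives (a−1)/(s−2) = 0.102.
Substituting: 0.117s − 1 = 0.102(s−2) = 0.102s − 0.204, so 0.015s = 0.796 and s = 53.0667.
Then a = 0.117×53.0667 = 6.21 and b = s−a = 46.86.

a = 6.21, b = 46.86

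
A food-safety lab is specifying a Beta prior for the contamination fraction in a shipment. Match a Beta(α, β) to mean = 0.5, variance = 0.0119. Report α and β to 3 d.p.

Write ν = α+β; then α = μν and Var = μ(1−μ)/(ν+1).
ν = μ(1−μ)/Var − 1 = 0.25/0.0119 − 1 = 20.0084.
α = 0.5·20.0084 = 10.004, β = 0.5·20.0084 = 10.004.

α = 10.004, β = 10.004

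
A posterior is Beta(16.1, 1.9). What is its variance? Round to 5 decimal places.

0.00497

Var = αβ/[(α+β)²(α+β+1)] = (16.1×1.9)/(18.0²×19.0) = 30.59/6156.000 = 0.00497.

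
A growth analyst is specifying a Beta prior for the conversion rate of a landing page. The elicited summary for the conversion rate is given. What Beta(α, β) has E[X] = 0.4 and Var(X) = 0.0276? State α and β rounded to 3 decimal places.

α = 3.078, β = 4.617

Write ν = α+β; then α = μν and Var = μ(1−μ)/(ν+1).
ν = μ(1−μ)/Var − 1 = 0.24/0.0276 − 1 = 7.6957.
α = 0.4·7.6957 = 3.078, β = 0.6·7.6957 = 4.617.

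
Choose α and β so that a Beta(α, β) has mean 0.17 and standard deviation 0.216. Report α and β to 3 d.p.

Variance = 0.216² = 0.046656. The moment-matching identity α+β = μ(1−μ)/Var − 1 gives
α+β = 0.1411/0.046656 − 1 = 2.0243, so α = μ·2.0243 = 0.344 and β = (1−μ)·2.0243 = 1.680.

α = 0.344, β = 1.680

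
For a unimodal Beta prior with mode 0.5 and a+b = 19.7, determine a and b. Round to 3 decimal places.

For a,b>1 the mode is (a−1)/(a+b−2), so a = mode·(κ−2)+1 = 0.5×17.7+1 = 9.850.
And b = (1−mode)·(κ−2)+1 = 0.5×17.7+1 = 9.850.

a = 9.850, b = 9.850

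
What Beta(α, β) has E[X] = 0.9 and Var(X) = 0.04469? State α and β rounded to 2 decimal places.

Let s = α+β. The Beta variance is μ(1−μ)/(s+1).
So s+1 = μ(1−μ)/σ² = (0.9×0.1)/0.04469 = 0.09/0.04469 = 2.0139, giving s = 1.0139.
Then α = μs = 0.9×1.0139 = 0.91 and β = (1−μ)s = 0.1×1.0139 = 0.10.

α = 0.91, β = 0.10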